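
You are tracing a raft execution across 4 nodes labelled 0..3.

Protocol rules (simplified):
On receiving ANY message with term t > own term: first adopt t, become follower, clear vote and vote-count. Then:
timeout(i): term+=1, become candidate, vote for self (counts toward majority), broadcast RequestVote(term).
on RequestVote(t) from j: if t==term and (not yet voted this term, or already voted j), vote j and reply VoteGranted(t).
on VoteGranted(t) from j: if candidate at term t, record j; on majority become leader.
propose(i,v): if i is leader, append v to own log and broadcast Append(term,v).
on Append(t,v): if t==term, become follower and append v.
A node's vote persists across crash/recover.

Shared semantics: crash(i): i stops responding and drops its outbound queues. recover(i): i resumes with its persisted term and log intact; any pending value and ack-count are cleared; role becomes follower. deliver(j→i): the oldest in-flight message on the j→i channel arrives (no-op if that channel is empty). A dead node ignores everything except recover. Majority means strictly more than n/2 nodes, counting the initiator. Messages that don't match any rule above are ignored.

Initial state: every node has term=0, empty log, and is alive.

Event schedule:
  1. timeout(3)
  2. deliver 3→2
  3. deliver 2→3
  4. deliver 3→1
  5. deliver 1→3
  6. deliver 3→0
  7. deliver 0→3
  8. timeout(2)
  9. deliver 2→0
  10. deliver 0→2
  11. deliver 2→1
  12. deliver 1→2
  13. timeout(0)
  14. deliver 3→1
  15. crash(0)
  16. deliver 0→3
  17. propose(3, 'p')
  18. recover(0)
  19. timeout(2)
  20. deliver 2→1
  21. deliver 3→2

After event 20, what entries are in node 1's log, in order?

empty

step 1 timeout(3): 3={cand,t=1,log=-}
step 2 deliver 3→2: 2={foll,t=1,log=-}
step 3 deliver 2→3: —
step 4 deliver 3→1: 1={foll,t=1,log=-}
step 5 deliver 1→3: 3={lead,t=1,log=-}
step 6 deliver 3→0: 0={foll,t=1,log=-}
step 7 deliver 0→3: —
step 8 timeout(2): 2={cand,t=2,log=-}
step 9 deliver 2→0: 0={foll,t=2,log=-}
step 10 deliver 0→2: —
step 11 deliver 2→1: 1={foll,t=2,log=-}
step 12 deliver 1→2: 2={lead,t=2,log=-}
step 13 timeout(0): 0={cand,t=3,log=-}
step 14 deliver 3→1: —
step 15 crash(0): 0={✗cand,t=3,log=-}
step 16 deliver 0→3: —
step 17 propose(3,'p'): 3={lead,t=1,log=p}
step 18 recover(0): 0={foll,t=3,log=-}
step 19 timeout(2): 2={cand,t=3,log=-}
step 20 deliver 2→1: 1={foll,t=3,log=-}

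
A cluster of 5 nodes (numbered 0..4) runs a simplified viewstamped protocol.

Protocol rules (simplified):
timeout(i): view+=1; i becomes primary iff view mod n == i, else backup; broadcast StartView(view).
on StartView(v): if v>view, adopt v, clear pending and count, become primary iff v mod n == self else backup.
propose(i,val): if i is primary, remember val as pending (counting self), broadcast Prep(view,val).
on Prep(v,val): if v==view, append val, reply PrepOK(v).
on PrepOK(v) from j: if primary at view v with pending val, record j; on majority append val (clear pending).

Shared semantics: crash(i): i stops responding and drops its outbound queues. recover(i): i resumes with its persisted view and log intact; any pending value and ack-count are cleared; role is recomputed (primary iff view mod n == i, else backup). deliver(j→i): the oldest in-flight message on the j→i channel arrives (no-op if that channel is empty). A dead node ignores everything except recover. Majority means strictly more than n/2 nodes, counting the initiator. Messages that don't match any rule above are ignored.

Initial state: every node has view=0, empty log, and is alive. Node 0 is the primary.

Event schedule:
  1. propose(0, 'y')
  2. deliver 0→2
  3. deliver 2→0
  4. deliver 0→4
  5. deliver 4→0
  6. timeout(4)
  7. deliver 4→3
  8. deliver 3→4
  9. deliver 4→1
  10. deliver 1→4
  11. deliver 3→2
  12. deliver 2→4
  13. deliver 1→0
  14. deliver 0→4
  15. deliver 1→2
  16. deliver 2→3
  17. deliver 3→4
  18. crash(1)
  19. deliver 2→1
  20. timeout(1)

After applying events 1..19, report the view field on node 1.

1

[1] propose(0,'y') → ∅
[2] deliver 0→2 → N2(back v0 [y])
[3] deliver 2→0 → ∅
[4] deliver 0→4 → N4(back v0 [y])
[5] deliver 4→0 → N0(prim v0 [y])
[6] timeout(4) → N4(back v1 [y])
[7] deliver 4→3 → N3(back v1 [-])
[8] deliver 3→4 → ∅
[9] deliver 4→1 → N1(prim v1 [-])
[10] deliver 1→4 → ∅
[11] deliver 3→2 → ∅
[12] deliver 2→4 → ∅
[13] deliver 1→0 → ∅
[14] deliver 0→4 → ∅
[15] deliver 1→2 → ∅
[16] deliver 2→3 → ∅
[17] deliver 3→4 → ∅
[18] crash(1) → N1(✗prim v1 [-])
[19] deliver 2→1 → ∅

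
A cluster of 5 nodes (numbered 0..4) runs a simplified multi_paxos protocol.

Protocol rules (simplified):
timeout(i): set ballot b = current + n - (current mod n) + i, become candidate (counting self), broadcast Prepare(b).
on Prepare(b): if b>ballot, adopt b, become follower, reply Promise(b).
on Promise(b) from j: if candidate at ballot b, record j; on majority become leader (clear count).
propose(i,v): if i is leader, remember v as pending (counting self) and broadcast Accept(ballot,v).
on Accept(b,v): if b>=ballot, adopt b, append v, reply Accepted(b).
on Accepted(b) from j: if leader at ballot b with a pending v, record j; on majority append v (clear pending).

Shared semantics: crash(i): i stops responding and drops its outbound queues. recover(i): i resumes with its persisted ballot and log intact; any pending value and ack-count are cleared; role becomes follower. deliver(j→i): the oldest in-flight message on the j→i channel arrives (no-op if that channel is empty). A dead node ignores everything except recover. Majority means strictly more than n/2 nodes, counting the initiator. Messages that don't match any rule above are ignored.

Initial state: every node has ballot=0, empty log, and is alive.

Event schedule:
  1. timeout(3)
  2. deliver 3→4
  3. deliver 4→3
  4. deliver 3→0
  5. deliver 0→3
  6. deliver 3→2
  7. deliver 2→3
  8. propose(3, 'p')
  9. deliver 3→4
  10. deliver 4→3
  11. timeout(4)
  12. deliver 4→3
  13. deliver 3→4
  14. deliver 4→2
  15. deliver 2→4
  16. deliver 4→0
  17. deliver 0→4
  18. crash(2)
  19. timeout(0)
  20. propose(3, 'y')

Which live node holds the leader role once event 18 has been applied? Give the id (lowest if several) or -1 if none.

4

[1] timeout(3) → N3(cand b8 [-])
[2] deliver 3→4 → N4(foll b8 [-])
[3] deliver 4→3 → ∅
[4] deliver 3→0 → N0(foll b8 [-])
[5] deliver 0→3 → N3(lead b8 [-])
[6] deliver 3→2 → N2(foll b8 [-])
[7] deliver 2→3 → ∅
[8] propose(3,'p') → ∅
[9] deliver 3→4 → N4(foll b8 [p])
[10] deliver 4→3 → ∅
[11] timeout(4) → N4(cand b14 [p])
[12] deliver 4→3 → N3(foll b14 [-])
[13] deliver 3→4 → ∅
[14] deliver 4→2 → N2(foll b14 [-])
[15] deliver 2→4 → N4(lead b14 [p])
[16] deliver 4→0 → N0(foll b14 [-])
[17] deliver 0→4 → ∅
[18] crash(2) → N2(✗foll b14 [-])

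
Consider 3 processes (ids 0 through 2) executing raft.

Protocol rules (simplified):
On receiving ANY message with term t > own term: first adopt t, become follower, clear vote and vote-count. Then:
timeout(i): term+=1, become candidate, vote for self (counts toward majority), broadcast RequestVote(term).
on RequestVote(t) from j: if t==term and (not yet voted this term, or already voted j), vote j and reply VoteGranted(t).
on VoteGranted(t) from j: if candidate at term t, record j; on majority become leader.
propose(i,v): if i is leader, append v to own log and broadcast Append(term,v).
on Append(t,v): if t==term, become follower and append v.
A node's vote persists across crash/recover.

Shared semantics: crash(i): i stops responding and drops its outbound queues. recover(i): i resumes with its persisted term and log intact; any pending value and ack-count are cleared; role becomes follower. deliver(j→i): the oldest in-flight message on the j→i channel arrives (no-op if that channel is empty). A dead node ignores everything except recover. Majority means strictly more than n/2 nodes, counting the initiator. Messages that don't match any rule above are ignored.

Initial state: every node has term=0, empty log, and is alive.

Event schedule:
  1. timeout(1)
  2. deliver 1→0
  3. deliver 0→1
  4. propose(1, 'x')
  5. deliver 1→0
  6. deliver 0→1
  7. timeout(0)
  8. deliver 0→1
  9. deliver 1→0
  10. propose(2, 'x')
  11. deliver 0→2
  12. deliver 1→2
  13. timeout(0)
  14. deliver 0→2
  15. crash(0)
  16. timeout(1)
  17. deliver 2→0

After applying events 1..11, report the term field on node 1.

2

e1 timeout(1): 1[cand,t=1,-]
e2 deliver 1→0: 0[foll,t=1,-]
e3 deliver 0→1: 1[lead,t=1,-]
e4 propose(1,'x'): 1[lead,t=1,x]
e5 deliver 1→0: 0[foll,t=1,x]
e6 deliver 0→1: ·
e7 timeout(0): 0[cand,t=2,x]
e8 deliver 0→1: 1[foll,t=2,x]
e9 deliver 1→0: 0[lead,t=2,x]
e10 propose(2,'x'): ·
e11 deliver 0→2: 2[foll,t=2,-]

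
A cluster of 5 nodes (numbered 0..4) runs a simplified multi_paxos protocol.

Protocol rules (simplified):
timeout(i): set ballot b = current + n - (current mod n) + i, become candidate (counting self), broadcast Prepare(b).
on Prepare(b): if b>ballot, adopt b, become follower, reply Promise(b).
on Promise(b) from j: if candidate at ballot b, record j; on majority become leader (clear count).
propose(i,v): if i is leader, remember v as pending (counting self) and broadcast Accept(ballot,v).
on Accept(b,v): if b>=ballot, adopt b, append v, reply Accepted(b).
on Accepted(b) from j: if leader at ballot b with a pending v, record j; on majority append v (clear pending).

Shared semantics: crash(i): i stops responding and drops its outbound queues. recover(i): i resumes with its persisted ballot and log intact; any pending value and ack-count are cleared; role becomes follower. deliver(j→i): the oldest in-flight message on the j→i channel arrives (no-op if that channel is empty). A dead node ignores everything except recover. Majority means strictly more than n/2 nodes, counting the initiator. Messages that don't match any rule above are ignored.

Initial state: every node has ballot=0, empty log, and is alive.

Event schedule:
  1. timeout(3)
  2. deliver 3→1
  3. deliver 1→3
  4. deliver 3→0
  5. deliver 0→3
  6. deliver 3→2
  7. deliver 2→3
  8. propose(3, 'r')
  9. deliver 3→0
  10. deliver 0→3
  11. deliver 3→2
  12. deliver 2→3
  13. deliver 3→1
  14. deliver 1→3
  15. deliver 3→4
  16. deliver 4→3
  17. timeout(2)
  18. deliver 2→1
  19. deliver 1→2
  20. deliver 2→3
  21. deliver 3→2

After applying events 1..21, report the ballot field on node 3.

[1] timeout(3) → N3(cand b8 [-])
[2] deliver 3→1 → N1(foll b8 [-])
[3] deliver 1→3 → ∅
[4] deliver 3→0 → N0(foll b8 [-])
[5] deliver 0→3 → N3(lead b8 [-])
[6] deliver 3→2 → N2(foll b8 [-])
[7] deliver 2→3 → ∅
[8] propose(3,'r') → ∅
[9] deliver 3→0 → N0(foll b8 [r])
[10] deliver 0→3 → ∅
[11] deliver 3→2 → N2(foll b8 [r])
[12] deliver 2→3 → N3(lead b8 [r])
[13] deliver 3→1 → N1(foll b8 [r])
[14] deliver 1→3 → ∅
[15] deliver 3→4 → N4(foll b8 [-])
[16] deliver 4→3 → ∅
[17] timeout(2) → N2(cand b12 [r])
[18] deliver 2→1 → N1(foll b12 [r])
[19] deliver 1→2 → ∅
[20] deliver 2→3 → N3(foll b12 [r])
[21] deliver 3→2 → N2(lead b12 [r])

12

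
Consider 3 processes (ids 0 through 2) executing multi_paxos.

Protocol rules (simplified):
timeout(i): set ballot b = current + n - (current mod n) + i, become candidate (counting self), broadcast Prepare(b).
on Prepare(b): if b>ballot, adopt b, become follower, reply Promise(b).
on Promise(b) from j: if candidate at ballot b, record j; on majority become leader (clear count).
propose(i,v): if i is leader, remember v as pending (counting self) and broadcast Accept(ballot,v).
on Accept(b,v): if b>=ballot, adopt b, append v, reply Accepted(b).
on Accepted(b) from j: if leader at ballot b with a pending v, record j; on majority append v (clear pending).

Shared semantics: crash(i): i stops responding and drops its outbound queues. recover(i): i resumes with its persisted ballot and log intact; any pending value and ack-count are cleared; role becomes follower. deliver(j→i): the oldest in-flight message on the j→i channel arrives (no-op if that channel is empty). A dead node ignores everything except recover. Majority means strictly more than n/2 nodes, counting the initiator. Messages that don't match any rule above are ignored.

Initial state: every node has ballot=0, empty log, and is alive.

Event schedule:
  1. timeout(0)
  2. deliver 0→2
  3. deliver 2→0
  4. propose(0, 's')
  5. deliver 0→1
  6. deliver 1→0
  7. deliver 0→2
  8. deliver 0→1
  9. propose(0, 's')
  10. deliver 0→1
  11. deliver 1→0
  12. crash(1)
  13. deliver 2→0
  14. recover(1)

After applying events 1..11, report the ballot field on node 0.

step 1 timeout(0): 0={cand,b=3,log=-}
step 2 deliver 0→2: 2={foll,b=3,log=-}
step 3 deliver 2→0: 0={lead,b=3,log=-}
step 4 propose(0,'s'): —
step 5 deliver 0→1: 1={foll,b=3,log=-}
step 6 deliver 1→0: —
step 7 deliver 0→2: 2={foll,b=3,log=s}
step 8 deliver 0→1: 1={foll,b=3,log=s}
step 9 propose(0,'s'): —
step 10 deliver 0→1: 1={foll,b=3,log=s,s}
step 11 deliver 1→0: 0={lead,b=3,log=s}

3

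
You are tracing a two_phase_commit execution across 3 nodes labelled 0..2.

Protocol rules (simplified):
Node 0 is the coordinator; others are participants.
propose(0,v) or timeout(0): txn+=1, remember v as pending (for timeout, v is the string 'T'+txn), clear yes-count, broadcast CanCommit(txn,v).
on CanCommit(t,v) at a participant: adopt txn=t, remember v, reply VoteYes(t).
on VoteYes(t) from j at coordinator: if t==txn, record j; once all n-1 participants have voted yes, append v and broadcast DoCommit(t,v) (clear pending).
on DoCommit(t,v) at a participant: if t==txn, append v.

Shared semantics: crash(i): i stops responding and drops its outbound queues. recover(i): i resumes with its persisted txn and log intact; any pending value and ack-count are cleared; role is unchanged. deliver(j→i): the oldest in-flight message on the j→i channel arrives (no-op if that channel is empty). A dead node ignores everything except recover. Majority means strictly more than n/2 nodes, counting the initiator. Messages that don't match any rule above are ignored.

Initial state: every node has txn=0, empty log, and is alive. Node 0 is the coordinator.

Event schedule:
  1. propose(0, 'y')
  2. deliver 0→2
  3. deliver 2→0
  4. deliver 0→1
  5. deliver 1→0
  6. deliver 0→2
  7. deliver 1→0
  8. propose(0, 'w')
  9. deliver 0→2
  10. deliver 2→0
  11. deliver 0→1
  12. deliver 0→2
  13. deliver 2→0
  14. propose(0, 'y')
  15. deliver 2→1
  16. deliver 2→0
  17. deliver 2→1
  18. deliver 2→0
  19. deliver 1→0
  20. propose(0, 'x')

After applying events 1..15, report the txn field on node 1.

[1] propose(0,'y') → N0(coor t1 [-])
[2] deliver 0→2 → N2(part t1 [-])
[3] deliver 2→0 → ∅
[4] deliver 0→1 → N1(part t1 [-])
[5] deliver 1→0 → N0(coor t1 [y])
[6] deliver 0→2 → N2(part t1 [y])
[7] deliver 1→0 → ∅
[8] propose(0,'w') → N0(coor t2 [y])
[9] deliver 0→2 → N2(part t2 [y])
[10] deliver 2→0 → ∅
[11] deliver 0→1 → N1(part t1 [y])
[12] deliver 0→2 → ∅
[13] deliver 2→0 → ∅
[14] propose(0,'y') → N0(coor t3 [y])
[15] deliver 2→1 → ∅

1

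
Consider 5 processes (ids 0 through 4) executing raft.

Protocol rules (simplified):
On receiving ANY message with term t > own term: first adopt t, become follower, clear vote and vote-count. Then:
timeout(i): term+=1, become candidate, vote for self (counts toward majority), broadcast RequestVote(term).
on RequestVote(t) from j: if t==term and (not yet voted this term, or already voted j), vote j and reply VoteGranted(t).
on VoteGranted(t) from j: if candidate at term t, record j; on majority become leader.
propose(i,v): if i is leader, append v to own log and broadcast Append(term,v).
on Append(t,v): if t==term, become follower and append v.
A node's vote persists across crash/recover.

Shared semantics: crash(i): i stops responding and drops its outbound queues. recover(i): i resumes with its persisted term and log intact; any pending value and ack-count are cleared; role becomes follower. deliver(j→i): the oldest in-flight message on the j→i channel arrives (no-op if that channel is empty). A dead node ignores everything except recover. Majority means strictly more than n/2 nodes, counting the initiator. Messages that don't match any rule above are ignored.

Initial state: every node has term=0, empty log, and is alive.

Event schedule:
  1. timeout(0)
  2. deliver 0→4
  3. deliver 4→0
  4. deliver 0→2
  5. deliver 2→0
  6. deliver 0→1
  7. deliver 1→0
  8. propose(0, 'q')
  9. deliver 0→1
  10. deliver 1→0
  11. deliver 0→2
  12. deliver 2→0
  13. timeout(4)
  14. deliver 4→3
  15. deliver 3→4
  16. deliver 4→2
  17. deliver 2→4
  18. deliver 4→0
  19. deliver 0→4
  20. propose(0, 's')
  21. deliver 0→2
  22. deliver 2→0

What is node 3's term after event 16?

[1] timeout(0) → N0(cand t1 [-])
[2] deliver 0→4 → N4(foll t1 [-])
[3] deliver 4→0 → ∅
[4] deliver 0→2 → N2(foll t1 [-])
[5] deliver 2→0 → N0(lead t1 [-])
[6] deliver 0→1 → N1(foll t1 [-])
[7] deliver 1→0 → ∅
[8] propose(0,'q') → N0(lead t1 [q])
[9] deliver 0→1 → N1(foll t1 [q])
[10] deliver 1→0 → ∅
[11] deliver 0→2 → N2(foll t1 [q])
[12] deliver 2→0 → ∅
[13] timeout(4) → N4(cand t2 [-])
[14] deliver 4→3 → N3(foll t2 [-])
[15] deliver 3→4 → ∅
[16] deliver 4→2 → N2(foll t2 [q])

2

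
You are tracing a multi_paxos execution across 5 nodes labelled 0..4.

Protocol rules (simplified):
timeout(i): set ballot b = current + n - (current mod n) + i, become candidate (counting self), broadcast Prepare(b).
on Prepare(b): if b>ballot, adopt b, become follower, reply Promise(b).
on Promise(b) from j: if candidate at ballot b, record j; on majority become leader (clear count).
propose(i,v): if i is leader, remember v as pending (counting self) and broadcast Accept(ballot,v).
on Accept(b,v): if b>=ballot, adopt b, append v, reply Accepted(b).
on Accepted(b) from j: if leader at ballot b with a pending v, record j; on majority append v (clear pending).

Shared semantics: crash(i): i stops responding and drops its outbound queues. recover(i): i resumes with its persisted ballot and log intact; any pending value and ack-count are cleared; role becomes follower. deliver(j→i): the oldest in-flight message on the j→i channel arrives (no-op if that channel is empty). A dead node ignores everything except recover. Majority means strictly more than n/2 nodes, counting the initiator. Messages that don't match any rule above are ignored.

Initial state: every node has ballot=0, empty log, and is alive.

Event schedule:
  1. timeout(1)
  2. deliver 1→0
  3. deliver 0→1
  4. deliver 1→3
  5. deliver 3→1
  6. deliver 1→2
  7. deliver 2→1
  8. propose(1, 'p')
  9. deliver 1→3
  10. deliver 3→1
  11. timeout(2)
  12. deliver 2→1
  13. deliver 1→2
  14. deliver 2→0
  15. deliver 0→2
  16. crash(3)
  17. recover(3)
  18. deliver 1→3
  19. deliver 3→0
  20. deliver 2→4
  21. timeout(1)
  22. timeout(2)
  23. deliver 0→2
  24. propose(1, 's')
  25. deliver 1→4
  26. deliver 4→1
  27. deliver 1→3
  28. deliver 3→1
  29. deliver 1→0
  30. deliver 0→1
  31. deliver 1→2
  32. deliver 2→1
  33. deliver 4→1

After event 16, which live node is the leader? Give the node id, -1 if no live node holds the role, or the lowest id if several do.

-1

after 1 — timeout(1): n1:cand/b6/[-]
after 2 — deliver 1→0: n0:foll/b6/[-]
after 3 — deliver 0→1: ·
after 4 — deliver 1→3: n3:foll/b6/[-]
after 5 — deliver 3→1: n1:lead/b6/[-]
after 6 — deliver 1→2: n2:foll/b6/[-]
after 7 — deliver 2→1: ·
after 8 — propose(1,'p'): ·
after 9 — deliver 1→3: n3:foll/b6/[p]
after 10 — deliver 3→1: ·
after 11 — timeout(2): n2:cand/b12/[-]
after 12 — deliver 2→1: n1:foll/b12/[-]
after 13 — deliver 1→2: ·
after 14 — deliver 2→0: n0:foll/b12/[-]
after 15 — deliver 0→2: ·
after 16 — crash(3): n3:✗foll/b6/[p]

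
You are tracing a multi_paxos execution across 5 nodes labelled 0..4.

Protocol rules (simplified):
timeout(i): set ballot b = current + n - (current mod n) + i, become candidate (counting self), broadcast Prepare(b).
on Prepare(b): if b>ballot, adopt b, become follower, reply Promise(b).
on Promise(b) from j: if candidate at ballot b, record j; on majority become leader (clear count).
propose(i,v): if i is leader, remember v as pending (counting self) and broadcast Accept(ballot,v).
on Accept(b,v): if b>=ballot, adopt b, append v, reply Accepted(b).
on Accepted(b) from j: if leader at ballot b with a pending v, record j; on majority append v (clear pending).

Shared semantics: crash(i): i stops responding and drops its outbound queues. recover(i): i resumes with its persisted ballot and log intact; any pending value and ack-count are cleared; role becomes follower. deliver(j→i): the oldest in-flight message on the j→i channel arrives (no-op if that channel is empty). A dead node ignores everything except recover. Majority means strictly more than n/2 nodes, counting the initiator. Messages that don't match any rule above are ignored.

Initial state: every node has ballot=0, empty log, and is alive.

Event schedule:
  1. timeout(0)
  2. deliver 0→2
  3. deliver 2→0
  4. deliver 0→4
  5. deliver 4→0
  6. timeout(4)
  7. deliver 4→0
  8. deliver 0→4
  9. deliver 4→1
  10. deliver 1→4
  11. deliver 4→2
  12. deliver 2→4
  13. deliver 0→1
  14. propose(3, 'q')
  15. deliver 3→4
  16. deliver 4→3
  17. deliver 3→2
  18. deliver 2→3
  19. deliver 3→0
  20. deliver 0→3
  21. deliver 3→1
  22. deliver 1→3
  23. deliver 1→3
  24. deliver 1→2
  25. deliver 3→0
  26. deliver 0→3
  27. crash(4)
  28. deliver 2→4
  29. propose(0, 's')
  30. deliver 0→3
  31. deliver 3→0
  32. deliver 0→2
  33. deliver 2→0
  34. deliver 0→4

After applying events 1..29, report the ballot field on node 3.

14

after 1 — timeout(0): n0:cand/b5/[-]
after 2 — deliver 0→2: n2:foll/b5/[-]
after 3 — deliver 2→0: ·
after 4 — deliver 0→4: n4:foll/b5/[-]
after 5 — deliver 4→0: n0:lead/b5/[-]
after 6 — timeout(4): n4:cand/b14/[-]
after 7 — deliver 4→0: n0:foll/b14/[-]
after 8 — deliver 0→4: ·
after 9 — deliver 4→1: n1:foll/b14/[-]
after 10 — deliver 1→4: n4:lead/b14/[-]
after 11 — deliver 4→2: n2:foll/b14/[-]
after 12 — deliver 2→4: ·
after 13 — deliver 0→1: ·
after 14 — propose(3,'q'): ·
after 15 — deliver 3→4: ·
after 16 — deliver 4→3: n3:foll/b14/[-]
after 17 — deliver 3→2: ·
after 18 — deliver 2→3: ·
after 19 — deliver 3→0: ·
after 20 — deliver 0→3: ·
after 21 — deliver 3→1: ·
after 22 — deliver 1→3: ·
after 23 — deliver 1→3: ·
after 24 — deliver 1→2: ·
after 25 — deliver 3→0: ·
after 26 — deliver 0→3: ·
after 27 — crash(4): n4:✗lead/b14/[-]
after 28 — deliver 2→4: ·
after 29 — propose(0,'s'): ·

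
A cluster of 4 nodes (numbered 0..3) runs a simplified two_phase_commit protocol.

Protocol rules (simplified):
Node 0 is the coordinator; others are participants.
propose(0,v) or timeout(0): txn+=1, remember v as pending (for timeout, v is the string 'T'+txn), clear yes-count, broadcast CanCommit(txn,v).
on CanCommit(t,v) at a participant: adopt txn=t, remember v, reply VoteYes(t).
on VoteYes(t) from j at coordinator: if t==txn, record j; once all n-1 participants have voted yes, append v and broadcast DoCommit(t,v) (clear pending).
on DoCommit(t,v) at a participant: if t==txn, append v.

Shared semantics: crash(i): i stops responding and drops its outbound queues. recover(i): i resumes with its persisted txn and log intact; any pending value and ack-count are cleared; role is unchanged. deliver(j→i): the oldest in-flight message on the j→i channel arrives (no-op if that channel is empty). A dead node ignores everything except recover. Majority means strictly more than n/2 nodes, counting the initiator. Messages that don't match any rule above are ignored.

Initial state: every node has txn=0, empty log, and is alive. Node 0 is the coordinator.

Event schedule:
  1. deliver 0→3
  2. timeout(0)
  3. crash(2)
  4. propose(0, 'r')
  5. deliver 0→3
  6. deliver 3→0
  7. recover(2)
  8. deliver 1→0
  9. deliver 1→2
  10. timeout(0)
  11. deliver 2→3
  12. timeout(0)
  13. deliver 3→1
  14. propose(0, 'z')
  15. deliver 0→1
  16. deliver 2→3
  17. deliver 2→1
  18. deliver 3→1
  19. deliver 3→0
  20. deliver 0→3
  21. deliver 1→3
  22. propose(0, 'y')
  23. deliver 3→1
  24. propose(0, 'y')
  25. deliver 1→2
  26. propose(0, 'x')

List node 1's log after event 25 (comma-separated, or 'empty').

empty

e1 deliver 0→3: ·
e2 timeout(0): 0[coor,t=1,-]
e3 crash(2): 2[✗part,t=0,-]
e4 propose(0,'r'): 0[coor,t=2,-]
e5 deliver 0→3: 3[part,t=1,-]
e6 deliver 3→0: ·
e7 recover(2): 2[part,t=0,-]
e8 deliver 1→0: ·
e9 deliver 1→2: ·
e10 timeout(0): 0[coor,t=3,-]
e11 deliver 2→3: ·
e12 timeout(0): 0[coor,t=4,-]
e13 deliver 3→1: ·
e14 propose(0,'z'): 0[coor,t=5,-]
e15 deliver 0→1: 1[part,t=1,-]
e16 deliver 2→3: ·
e17 deliver 2→1: ·
e18 deliver 3→1: ·
e19 deliver 3→0: ·
e20 deliver 0→3: 3[part,t=2,-]
e21 deliver 1→3: ·
e22 propose(0,'y'): 0[coor,t=6,-]
e23 deliver 3→1: ·
e24 propose(0,'y'): 0[coor,t=7,-]
e25 deliver 1→2: ·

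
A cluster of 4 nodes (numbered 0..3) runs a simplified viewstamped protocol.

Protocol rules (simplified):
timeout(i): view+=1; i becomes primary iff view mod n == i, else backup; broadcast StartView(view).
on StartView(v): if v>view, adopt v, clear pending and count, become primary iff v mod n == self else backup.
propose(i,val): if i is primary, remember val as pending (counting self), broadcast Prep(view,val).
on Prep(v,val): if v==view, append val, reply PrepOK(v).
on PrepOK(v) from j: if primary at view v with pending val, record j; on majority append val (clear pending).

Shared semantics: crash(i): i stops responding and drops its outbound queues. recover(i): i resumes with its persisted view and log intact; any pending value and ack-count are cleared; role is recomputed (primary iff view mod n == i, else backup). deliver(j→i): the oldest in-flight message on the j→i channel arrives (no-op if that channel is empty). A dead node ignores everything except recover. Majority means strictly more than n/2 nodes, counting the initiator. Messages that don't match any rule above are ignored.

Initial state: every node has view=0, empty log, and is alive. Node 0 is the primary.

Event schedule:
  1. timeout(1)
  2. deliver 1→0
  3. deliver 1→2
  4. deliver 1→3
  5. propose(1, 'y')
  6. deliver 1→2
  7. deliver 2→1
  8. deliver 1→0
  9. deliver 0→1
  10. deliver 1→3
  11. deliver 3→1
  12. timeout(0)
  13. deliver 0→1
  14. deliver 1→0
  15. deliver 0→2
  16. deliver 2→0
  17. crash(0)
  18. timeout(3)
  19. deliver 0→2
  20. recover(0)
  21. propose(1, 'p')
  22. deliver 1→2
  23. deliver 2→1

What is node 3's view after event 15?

step 1 timeout(1): 1={prim,v=1,log=-}
step 2 deliver 1→0: 0={back,v=1,log=-}
step 3 deliver 1→2: 2={back,v=1,log=-}
step 4 deliver 1→3: 3={back,v=1,log=-}
step 5 propose(1,'y'): —
step 6 deliver 1→2: 2={back,v=1,log=y}
step 7 deliver 2→1: —
step 8 deliver 1→0: 0={back,v=1,log=y}
step 9 deliver 0→1: 1={prim,v=1,log=y}
step 10 deliver 1→3: 3={back,v=1,log=y}
step 11 deliver 3→1: —
step 12 timeout(0): 0={back,v=2,log=y}
step 13 deliver 0→1: 1={back,v=2,log=y}
step 14 deliver 1→0: —
step 15 deliver 0→2: 2={prim,v=2,log=y}

1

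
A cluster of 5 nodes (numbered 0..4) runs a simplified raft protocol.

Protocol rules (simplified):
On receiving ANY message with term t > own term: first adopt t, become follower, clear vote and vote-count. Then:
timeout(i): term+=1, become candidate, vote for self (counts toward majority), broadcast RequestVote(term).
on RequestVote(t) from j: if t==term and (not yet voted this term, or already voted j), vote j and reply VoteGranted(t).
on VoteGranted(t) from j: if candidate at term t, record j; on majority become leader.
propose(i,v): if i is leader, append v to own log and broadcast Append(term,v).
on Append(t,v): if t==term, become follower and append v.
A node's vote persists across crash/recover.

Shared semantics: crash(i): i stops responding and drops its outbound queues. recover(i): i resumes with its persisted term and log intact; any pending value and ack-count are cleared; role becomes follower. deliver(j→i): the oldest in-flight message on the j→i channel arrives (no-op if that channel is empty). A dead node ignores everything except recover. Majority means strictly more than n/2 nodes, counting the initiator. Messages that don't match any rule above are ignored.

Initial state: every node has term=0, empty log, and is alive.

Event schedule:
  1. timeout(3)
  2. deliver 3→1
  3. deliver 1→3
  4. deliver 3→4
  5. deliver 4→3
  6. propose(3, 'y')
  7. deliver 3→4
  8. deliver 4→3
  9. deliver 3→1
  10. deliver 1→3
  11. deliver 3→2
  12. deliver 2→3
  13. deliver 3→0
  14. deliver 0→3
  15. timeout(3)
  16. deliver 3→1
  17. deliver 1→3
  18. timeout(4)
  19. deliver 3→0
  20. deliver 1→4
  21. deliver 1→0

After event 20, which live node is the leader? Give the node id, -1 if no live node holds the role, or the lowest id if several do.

-1

[1] timeout(3) → N3(cand t1 [-])
[2] deliver 3→1 → N1(foll t1 [-])
[3] deliver 1→3 → ∅
[4] deliver 3→4 → N4(foll t1 [-])
[5] deliver 4→3 → N3(lead t1 [-])
[6] propose(3,'y') → N3(lead t1 [y])
[7] deliver 3→4 → N4(foll t1 [y])
[8] deliver 4→3 → ∅
[9] deliver 3→1 → N1(foll t1 [y])
[10] deliver 1→3 → ∅
[11] deliver 3→2 → N2(foll t1 [-])
[12] deliver 2→3 → ∅
[13] deliver 3→0 → N0(foll t1 [-])
[14] deliver 0→3 → ∅
[15] timeout(3) → N3(cand t2 [y])
[16] deliver 3→1 → N1(foll t2 [y])
[17] deliver 1→3 → ∅
[18] timeout(4) → N4(cand t2 [y])
[19] deliver 3→0 → N0(foll t1 [y])
[20] deliver 1→4 → ∅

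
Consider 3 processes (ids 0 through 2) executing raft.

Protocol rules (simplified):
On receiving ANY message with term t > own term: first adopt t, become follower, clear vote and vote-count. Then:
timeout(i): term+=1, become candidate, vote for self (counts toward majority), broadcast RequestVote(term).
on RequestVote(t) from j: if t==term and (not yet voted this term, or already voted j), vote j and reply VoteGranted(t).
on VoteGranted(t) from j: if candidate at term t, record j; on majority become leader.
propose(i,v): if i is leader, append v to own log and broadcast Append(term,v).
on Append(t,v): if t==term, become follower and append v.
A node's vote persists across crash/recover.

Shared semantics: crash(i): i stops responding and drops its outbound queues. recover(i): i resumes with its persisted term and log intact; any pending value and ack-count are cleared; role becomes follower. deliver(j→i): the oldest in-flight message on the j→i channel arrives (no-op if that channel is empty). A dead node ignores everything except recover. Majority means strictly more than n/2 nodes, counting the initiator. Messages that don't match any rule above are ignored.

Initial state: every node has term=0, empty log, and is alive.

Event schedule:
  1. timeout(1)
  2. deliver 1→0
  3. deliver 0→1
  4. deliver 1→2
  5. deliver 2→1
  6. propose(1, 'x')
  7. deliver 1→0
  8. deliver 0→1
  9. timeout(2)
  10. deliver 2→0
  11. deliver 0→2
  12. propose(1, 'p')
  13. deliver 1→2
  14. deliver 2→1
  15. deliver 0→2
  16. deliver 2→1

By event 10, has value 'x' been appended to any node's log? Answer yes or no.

1. timeout(1):  <1:cand t1 ->
2. deliver 1→0:  <0:foll t1 ->
3. deliver 0→1:  <1:lead t1 ->
4. deliver 1→2:  <2:foll t1 ->
5. deliver 2→1:  nop
6. propose(1,'x'):  <1:lead t1 x>
7. deliver 1→0:  <0:foll t1 x>
8. deliver 0→1:  nop
9. timeout(2):  <2:cand t2 ->
10. deliver 2→0:  <0:foll t2 x>

yes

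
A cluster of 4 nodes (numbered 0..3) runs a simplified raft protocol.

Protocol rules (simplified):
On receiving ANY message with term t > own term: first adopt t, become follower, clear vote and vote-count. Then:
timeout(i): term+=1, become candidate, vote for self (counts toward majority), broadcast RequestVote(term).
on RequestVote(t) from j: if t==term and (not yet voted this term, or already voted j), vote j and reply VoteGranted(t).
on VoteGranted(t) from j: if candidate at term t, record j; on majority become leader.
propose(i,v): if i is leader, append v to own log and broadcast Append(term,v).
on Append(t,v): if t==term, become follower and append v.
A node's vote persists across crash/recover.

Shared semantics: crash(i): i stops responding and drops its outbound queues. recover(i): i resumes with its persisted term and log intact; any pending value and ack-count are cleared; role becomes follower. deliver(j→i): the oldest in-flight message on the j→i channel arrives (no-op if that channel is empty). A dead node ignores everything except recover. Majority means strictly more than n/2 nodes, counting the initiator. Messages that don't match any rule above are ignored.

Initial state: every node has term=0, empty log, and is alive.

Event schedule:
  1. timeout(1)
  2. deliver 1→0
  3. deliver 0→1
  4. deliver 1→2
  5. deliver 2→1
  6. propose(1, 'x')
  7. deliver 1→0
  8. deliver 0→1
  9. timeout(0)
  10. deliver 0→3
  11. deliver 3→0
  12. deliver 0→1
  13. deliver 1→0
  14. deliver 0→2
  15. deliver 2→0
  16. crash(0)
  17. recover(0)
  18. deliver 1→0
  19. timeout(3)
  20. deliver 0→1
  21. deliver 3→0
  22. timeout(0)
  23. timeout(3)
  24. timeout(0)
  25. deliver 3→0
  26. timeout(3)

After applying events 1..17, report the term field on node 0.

2

1. timeout(1):  <1:cand t1 ->
2. deliver 1→0:  <0:foll t1 ->
3. deliver 0→1:  nop
4. deliver 1→2:  <2:foll t1 ->
5. deliver 2→1:  <1:lead t1 ->
6. propose(1,'x'):  <1:lead t1 x>
7. deliver 1→0:  <0:foll t1 x>
8. deliver 0→1:  nop
9. timeout(0):  <0:cand t2 x>
10. deliver 0→3:  <3:foll t2 ->
11. deliver 3→0:  nop
12. deliver 0→1:  <1:foll t2 x>
13. deliver 1→0:  <0:lead t2 x>
14. deliver 0→2:  <2:foll t2 ->
15. deliver 2→0:  nop
16. crash(0):  <0:✗lead t2 x>
17. recover(0):  <0:foll t2 x>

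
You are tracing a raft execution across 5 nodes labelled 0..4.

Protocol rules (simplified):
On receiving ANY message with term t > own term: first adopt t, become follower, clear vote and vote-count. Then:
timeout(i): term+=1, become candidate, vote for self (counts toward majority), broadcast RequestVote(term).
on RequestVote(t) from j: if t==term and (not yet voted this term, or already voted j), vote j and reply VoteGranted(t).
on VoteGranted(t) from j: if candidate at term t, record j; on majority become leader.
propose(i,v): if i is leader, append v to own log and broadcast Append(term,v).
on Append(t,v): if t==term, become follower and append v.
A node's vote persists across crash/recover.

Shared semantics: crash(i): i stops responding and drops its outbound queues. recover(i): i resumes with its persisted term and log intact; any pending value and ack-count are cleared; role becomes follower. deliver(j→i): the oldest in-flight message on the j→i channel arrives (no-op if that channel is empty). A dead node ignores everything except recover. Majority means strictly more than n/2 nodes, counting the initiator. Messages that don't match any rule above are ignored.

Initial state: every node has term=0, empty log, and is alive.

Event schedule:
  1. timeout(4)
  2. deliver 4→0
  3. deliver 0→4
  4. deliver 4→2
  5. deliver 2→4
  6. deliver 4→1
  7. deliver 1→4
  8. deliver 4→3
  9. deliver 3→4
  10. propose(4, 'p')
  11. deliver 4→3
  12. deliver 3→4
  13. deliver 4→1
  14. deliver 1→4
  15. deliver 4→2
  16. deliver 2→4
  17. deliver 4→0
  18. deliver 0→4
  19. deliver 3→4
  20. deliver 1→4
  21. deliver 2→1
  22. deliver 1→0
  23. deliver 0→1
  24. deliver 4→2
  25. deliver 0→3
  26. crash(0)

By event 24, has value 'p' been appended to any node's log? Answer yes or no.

yes

e1 timeout(4): 4[cand,t=1,-]
e2 deliver 4→0: 0[foll,t=1,-]
e3 deliver 0→4: ·
e4 deliver 4→2: 2[foll,t=1,-]
e5 deliver 2→4: 4[lead,t=1,-]
e6 deliver 4→1: 1[foll,t=1,-]
e7 deliver 1→4: ·
e8 deliver 4→3: 3[foll,t=1,-]
e9 deliver 3→4: ·
e10 propose(4,'p'): 4[lead,t=1,p]
e11 deliver 4→3: 3[foll,t=1,p]
e12 deliver 3→4: ·
e13 deliver 4→1: 1[foll,t=1,p]
e14 deliver 1→4: ·
e15 deliver 4→2: 2[foll,t=1,p]
e16 deliver 2→4: ·
e17 deliver 4→0: 0[foll,t=1,p]
e18 deliver 0→4: ·
e19 deliver 3→4: ·
e20 deliver 1→4: ·
e21 deliver 2→1: ·
e22 deliver 1→0: ·
e23 deliver 0→1: ·
e24 deliver 4→2: ·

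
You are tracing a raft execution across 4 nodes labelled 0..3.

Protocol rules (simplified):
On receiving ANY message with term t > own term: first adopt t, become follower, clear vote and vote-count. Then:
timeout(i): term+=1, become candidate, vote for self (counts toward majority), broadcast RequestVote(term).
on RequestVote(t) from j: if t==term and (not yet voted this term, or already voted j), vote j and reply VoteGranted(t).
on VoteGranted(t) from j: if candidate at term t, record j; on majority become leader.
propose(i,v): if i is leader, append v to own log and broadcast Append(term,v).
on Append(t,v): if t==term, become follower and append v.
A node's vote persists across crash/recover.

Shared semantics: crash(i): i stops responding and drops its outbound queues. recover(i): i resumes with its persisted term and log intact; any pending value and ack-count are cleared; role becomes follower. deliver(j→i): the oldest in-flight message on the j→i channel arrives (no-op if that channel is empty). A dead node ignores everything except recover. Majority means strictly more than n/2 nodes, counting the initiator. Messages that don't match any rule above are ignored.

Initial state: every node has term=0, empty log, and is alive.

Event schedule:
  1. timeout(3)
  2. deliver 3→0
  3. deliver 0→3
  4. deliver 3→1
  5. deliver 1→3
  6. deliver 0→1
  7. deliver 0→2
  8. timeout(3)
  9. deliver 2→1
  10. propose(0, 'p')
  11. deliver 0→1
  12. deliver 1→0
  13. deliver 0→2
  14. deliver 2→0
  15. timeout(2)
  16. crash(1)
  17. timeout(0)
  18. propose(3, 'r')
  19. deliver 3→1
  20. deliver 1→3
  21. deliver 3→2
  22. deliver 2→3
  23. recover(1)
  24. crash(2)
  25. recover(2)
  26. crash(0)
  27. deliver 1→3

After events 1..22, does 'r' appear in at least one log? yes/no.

after 1 — timeout(3): n3:cand/t1/[-]
after 2 — deliver 3→0: n0:foll/t1/[-]
after 3 — deliver 0→3: ·
after 4 — deliver 3→1: n1:foll/t1/[-]
after 5 — deliver 1→3: n3:lead/t1/[-]
after 6 — deliver 0→1: ·
after 7 — deliver 0→2: ·
after 8 — timeout(3): n3:cand/t2/[-]
after 9 — deliver 2→1: ·
after 10 — propose(0,'p'): ·
after 11 — deliver 0→1: ·
after 12 — deliver 1→0: ·
after 13 — deliver 0→2: ·
after 14 — deliver 2→0: ·
after 15 — timeout(2): n2:cand/t1/[-]
after 16 — crash(1): n1:✗foll/t1/[-]
after 17 — timeout(0): n0:cand/t2/[-]
after 18 — propose(3,'r'): ·
after 19 — deliver 3→1: ·
after 20 — deliver 1→3: ·
after 21 — deliver 3→2: ·
after 22 — deliver 2→3: ·

no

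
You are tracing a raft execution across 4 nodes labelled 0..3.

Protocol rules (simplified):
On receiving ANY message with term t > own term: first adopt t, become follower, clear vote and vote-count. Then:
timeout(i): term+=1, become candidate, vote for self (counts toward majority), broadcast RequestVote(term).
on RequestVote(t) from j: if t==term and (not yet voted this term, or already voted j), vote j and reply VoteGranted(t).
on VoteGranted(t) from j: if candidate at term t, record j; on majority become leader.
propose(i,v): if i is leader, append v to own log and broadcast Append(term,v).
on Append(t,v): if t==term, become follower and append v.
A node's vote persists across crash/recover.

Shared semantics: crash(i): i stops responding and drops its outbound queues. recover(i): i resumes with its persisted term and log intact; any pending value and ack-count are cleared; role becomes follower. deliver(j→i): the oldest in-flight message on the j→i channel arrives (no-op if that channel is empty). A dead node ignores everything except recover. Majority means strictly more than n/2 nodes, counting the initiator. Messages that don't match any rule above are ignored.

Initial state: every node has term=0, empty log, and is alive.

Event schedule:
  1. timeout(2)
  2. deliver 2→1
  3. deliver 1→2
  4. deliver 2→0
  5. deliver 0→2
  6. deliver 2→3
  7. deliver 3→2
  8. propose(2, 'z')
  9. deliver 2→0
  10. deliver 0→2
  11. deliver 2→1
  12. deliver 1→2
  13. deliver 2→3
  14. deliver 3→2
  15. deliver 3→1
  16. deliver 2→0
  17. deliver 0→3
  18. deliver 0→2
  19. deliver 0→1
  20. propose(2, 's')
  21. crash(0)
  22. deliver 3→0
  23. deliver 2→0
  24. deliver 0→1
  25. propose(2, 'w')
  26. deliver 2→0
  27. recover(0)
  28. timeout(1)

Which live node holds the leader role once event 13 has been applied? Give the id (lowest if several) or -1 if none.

2

step 1 timeout(2): 2={cand,t=1,log=-}
step 2 deliver 2→1: 1={foll,t=1,log=-}
step 3 deliver 1→2: —
step 4 deliver 2→0: 0={foll,t=1,log=-}
step 5 deliver 0→2: 2={lead,t=1,log=-}
step 6 deliver 2→3: 3={foll,t=1,log=-}
step 7 deliver 3→2: —
step 8 propose(2,'z'): 2={lead,t=1,log=z}
step 9 deliver 2→0: 0={foll,t=1,log=z}
step 10 deliver 0→2: —
step 11 deliver 2→1: 1={foll,t=1,log=z}
step 12 deliver 1→2: —
step 13 deliver 2→3: 3={foll,t=1,log=z}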